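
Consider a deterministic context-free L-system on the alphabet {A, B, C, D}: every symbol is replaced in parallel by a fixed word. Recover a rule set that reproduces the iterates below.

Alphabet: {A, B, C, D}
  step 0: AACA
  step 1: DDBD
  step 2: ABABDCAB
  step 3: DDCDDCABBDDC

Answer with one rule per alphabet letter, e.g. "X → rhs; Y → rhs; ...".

  step 2 ⇒ step 3: ABABDCAB ⇒ D·DC·D·DC·AB·B·D·DC
    A ↦ D
    B ↦ DC
    C ↦ B
    D ↦ AB

A->D, B->DC, C->B, D->AB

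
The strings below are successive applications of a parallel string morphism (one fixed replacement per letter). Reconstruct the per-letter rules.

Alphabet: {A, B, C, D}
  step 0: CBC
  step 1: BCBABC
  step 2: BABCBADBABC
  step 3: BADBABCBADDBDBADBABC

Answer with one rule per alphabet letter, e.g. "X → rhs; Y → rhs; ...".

A->D, B->BA, C->BC, D->DBD

  step 2 ⇒ step 3: BABCBADBABC ⇒ BA·D·BA·BC·BA·D·DBD·BA·D·BA·BC
    A ↦ D
    B ↦ BA
    C ↦ BC
    D ↦ DBD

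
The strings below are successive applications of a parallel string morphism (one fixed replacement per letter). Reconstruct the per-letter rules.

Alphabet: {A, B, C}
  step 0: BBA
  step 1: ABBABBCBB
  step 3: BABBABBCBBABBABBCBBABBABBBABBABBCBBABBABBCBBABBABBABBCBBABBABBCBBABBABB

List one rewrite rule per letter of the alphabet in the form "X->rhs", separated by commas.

  step 0 ⇒ step 1: BBA ⇒ ABB·ABB·CBB
    A ↦ CBB
    B ↦ ABB
    C ↦ B  (constrained at step 1)

A->CBB, B->ABB, C->B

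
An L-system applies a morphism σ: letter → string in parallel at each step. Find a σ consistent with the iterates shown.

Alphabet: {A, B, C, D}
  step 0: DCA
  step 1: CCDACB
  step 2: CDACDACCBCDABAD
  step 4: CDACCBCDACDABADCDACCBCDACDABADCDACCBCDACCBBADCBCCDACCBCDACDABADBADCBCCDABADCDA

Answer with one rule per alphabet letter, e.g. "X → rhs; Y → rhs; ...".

  step 1 ⇒ step 2: CCDACB ⇒ CDA·CDA·C·CB·CDA·BAD
    A ↦ CB
    B ↦ BAD
    C ↦ CDA
    D ↦ C

A->CB, B->BAD, C->CDA, D->C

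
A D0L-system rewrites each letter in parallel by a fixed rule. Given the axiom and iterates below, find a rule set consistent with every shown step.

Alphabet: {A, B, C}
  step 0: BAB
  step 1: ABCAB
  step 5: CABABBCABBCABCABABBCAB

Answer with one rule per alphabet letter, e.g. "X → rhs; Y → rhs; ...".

A->C, B->AB, C->B

  step 0 ⇒ step 1: BAB ⇒ AB·C·AB
    A ↦ C
    B ↦ AB
    C ↦ B  (constrained at step 1)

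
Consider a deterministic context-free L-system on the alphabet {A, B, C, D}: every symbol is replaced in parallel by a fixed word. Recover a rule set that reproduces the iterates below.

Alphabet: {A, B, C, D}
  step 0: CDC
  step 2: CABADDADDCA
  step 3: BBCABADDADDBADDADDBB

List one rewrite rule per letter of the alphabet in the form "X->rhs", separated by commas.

  step 2 ⇒ step 3: CABADDADDCA ⇒ B·B·CA·B·ADD·ADD·B·ADD·ADD·B·B
    A ↦ B
    B ↦ CA
    C ↦ B
    D ↦ ADD

A->B, B->CA, C->B, D->ADD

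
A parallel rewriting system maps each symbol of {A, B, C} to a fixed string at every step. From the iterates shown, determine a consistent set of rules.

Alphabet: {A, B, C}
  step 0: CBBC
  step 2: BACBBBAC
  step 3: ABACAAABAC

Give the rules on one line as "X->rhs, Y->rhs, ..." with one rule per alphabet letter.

  step 2 ⇒ step 3: BACBBBAC ⇒ A·B·AC·A·A·A·B·AC
    A ↦ B
    B ↦ A
    C ↦ AC

A->B, B->A, C->AC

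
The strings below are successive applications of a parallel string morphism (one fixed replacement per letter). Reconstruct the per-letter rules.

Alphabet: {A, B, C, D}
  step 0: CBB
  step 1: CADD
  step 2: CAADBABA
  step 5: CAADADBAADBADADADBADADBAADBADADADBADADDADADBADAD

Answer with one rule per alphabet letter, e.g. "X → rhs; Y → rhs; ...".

A->AD, B->D, C->CA, D->BA

  step 1 ⇒ step 2: CADD ⇒ CA·AD·BA·BA
    A ↦ AD
    C ↦ CA
    D ↦ BA
  step 0 ⇒ step 1: CBB ⇒ CA·D·D
    B ↦ D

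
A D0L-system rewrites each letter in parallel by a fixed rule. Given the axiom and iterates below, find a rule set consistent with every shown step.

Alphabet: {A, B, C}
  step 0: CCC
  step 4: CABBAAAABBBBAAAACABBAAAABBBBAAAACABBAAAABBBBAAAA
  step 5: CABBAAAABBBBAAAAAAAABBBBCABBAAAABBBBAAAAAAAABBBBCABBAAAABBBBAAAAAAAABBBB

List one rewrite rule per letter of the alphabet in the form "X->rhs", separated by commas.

  step 4 ⇒ step 5: CABBAAAABBBBAAAACABBAAAABBBBAAAACABBAAAABBBBAAAA ⇒ CAB·B·AA·AA·B·B·B·B·AA·AA·AA·AA·B·B·B·B·CAB·B·AA·AA·B·B·B·B·AA·AA·AA·AA·B·B·B·B·CAB·B·AA·AA·B·B·B·B·AA·AA·AA·AA·B·B·B·B
    A ↦ B
    B ↦ AA
    C ↦ CAB

A->B, B->AA, C->CAB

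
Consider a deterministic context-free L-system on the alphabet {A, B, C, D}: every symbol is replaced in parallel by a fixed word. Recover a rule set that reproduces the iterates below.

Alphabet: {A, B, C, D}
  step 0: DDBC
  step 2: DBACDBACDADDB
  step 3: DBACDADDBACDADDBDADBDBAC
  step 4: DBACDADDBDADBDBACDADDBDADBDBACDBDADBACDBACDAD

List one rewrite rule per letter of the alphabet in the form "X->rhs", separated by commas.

  step 3 ⇒ step 4: DBACDADDBACDADDBDADBDBAC ⇒ DB·AC·DA·D·DB·DA·DB·DB·AC·DA·D·DB·DA·DB·DB·AC·DB·DA·DB·AC·DB·AC·DA·D
    A ↦ DA
    B ↦ AC
    C ↦ D
    D ↦ DB

A->DA, B->AC, C->D, D->DB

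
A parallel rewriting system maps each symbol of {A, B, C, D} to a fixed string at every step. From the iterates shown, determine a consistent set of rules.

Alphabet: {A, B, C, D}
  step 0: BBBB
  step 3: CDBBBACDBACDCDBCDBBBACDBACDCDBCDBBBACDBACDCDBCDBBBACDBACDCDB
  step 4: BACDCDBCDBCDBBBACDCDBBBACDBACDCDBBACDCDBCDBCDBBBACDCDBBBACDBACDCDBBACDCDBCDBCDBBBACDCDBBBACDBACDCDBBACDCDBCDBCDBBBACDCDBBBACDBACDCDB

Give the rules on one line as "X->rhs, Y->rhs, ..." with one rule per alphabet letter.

A->B, B->CDB, C->B, D->ACD

  step 3 ⇒ step 4: CDBBBACDBACDCDBCDBBBACDBACDCDBCDBBBACDBACDCDBCDBBBACDBACDCDB ⇒ B·ACD·CDB·CDB·CDB·B·B·ACD·CDB·B·B·ACD·B·ACD·CDB·B·ACD·CDB·CDB·CDB·B·B·ACD·CDB·B·B·ACD·B·ACD·CDB·B·ACD·CDB·CDB·CDB·B·B·ACD·CDB·B·B·ACD·B·ACD·CDB·B·ACD·CDB·CDB·CDB·B·B·ACD·CDB·B·B·ACD·B·ACD·CDB
    A ↦ B
    B ↦ CDB
    C ↦ B
    D ↦ ACD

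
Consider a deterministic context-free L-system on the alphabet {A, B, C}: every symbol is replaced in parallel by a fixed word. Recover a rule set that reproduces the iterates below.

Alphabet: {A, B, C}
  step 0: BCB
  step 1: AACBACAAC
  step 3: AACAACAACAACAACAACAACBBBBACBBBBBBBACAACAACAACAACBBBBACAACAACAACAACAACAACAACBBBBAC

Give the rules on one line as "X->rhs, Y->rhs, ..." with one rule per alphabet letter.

  step 0 ⇒ step 1: BCB ⇒ AAC·BAC·AAC
    B ↦ AAC
    C ↦ BAC
    A ↦ BBB  (constrained at step 1)

A->BBB, B->AAC, C->BAC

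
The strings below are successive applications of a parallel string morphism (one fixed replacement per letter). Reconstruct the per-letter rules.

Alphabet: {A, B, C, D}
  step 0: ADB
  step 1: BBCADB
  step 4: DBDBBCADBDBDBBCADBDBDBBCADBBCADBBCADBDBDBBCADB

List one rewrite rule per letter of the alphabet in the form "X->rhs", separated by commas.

A->B, B->DB, C->D, D->BCA

  step 0 ⇒ step 1: ADB ⇒ B·BCA·DB
    A ↦ B
    B ↦ DB
    D ↦ BCA
    C ↦ D  (constrained at step 1)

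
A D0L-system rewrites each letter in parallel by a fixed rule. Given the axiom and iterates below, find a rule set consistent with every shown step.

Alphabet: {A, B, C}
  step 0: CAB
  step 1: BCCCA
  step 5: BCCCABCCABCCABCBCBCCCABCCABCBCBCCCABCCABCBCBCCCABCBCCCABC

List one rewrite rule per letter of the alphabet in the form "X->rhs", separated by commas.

A->C, B->CA, C->BC

  step 0 ⇒ step 1: CAB ⇒ BC·C·CA
    A ↦ C
    B ↦ CA
    C ↦ BC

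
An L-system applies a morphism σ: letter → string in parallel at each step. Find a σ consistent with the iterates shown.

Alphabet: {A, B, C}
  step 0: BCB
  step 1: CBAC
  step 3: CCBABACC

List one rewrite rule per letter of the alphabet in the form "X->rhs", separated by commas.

  step 0 ⇒ step 1: BCB ⇒ C·BA·C
    B ↦ C
    C ↦ BA
    A ↦ C  (constrained at step 1)

A->C, B->C, C->BA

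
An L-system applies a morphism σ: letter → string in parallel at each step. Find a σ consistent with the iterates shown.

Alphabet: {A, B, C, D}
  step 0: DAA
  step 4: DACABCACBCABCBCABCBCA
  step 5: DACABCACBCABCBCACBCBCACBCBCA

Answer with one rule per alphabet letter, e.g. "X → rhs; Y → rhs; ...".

  step 4 ⇒ step 5: DACABCACBCABCBCABCBCA ⇒ DA·CA·B·CA·C·B·CA·B·C·B·CA·C·B·C·B·CA·C·B·C·B·CA
    A ↦ CA
    B ↦ C
    C ↦ B
    D ↦ DA

A->CA, B->C, C->B, D->DA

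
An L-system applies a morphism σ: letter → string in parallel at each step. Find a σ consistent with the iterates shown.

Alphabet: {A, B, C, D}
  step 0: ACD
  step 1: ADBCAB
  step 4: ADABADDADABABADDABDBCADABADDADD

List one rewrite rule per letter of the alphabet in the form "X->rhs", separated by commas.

A->AD, B->D, C->BC, D->AB

  step 0 ⇒ step 1: ACD ⇒ AD·BC·AB
    A ↦ AD
    C ↦ BC
    D ↦ AB
    B ↦ D  (constrained at step 1)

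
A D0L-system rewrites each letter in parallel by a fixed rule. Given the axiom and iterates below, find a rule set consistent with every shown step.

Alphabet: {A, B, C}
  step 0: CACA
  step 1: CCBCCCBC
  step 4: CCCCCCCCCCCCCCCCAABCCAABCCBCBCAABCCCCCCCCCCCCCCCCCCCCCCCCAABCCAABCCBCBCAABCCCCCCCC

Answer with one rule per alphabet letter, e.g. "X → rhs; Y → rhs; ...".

A->BC, B->AAB, C->CC

  step 0 ⇒ step 1: CACA ⇒ CC·BC·CC·BC
    A ↦ BC
    C ↦ CC
    B ↦ AAB  (constrained at step 1)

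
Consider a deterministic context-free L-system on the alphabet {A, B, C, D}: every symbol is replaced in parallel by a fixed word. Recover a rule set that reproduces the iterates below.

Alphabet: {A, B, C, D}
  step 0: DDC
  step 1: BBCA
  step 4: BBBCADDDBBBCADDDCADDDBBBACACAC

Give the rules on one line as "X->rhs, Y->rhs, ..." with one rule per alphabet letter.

A->DDD, B->AC, C->CA, D->B

  step 0 ⇒ step 1: DDC ⇒ B·B·CA
    C ↦ CA
    D ↦ B
    A ↦ DDD  (constrained at step 1)
    B ↦ AC  (constrained at step 1)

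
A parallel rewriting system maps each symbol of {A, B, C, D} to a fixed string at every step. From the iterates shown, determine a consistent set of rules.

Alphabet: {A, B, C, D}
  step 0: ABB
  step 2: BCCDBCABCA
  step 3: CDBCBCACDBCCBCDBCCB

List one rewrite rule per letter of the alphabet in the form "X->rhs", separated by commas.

A->CB, B->CD, C->BC, D->A

  step 2 ⇒ step 3: BCCDBCABCA ⇒ CD·BC·BC·A·CD·BC·CB·CD·BC·CB
    A ↦ CB
    B ↦ CD
    C ↦ BC
    D ↦ A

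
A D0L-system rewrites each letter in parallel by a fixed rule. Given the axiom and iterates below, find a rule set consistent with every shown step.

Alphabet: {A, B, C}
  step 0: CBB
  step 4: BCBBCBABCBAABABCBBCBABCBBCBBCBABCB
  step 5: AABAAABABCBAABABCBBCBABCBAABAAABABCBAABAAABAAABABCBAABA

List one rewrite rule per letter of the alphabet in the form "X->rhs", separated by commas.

  step 4 ⇒ step 5: BCBBCBABCBAABABCBBCBABCBBCBBCBABCB ⇒ A·AB·A·A·AB·A·BCB·A·AB·A·BCB·BCB·A·BCB·A·AB·A·A·AB·A·BCB·A·AB·A·A·AB·A·A·AB·A·BCB·A·AB·A
    A ↦ BCB
    B ↦ A
    C ↦ AB

A->BCB, B->A, C->AB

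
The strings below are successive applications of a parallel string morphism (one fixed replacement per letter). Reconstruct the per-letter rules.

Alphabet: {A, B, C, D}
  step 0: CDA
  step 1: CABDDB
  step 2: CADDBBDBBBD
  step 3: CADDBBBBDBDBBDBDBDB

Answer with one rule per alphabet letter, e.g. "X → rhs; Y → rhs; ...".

  step 2 ⇒ step 3: CADDBBDBBBD ⇒ CA·DDB·B·B·BD·BD·B·BD·BD·BD·B
    A ↦ DDB
    B ↦ BD
    C ↦ CA
    D ↦ B

A->DDB, B->BD, C->CA, D->B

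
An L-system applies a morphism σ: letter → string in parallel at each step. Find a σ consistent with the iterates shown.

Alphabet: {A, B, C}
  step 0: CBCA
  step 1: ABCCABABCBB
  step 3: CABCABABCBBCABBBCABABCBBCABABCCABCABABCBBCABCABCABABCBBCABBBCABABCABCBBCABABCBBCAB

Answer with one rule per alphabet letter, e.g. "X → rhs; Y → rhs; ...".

A->BB, B->CAB, C->ABC

  step 0 ⇒ step 1: CBCA ⇒ ABC·CAB·ABC·BB
    A ↦ BB
    B ↦ CAB
    C ↦ ABC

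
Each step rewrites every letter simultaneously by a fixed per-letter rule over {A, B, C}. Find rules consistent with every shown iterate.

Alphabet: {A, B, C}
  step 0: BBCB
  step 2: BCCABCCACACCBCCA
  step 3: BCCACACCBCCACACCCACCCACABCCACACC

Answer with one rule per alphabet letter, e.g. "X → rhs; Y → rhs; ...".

A->CC, B->BC, C->CA

  step 2 ⇒ step 3: BCCABCCACACCBCCA ⇒ BC·CA·CA·CC·BC·CA·CA·CC·CA·CC·CA·CA·BC·CA·CA·CC
    A ↦ CC
    B ↦ BC
    C ↦ CA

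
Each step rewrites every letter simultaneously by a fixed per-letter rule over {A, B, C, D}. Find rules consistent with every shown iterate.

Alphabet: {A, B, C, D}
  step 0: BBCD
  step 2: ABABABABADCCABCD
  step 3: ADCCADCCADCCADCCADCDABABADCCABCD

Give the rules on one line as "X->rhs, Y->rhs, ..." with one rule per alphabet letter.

A->AD, B->CC, C->AB, D->CD

  step 2 ⇒ step 3: ABABABABADCCABCD ⇒ AD·CC·AD·CC·AD·CC·AD·CC·AD·CD·AB·AB·AD·CC·AB·CD
    A ↦ AD
    B ↦ CC
    C ↦ AB
    D ↦ CD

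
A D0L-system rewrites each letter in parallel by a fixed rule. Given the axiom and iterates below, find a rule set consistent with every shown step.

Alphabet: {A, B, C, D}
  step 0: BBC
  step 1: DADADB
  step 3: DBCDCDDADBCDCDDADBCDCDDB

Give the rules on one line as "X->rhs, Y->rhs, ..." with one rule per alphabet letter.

  step 0 ⇒ step 1: BBC ⇒ DA·DA·DB
    B ↦ DA
    C ↦ DB
    A ↦ DB  (constrained at step 1)
    D ↦ CD  (constrained at step 1)

A->DB, B->DA, C->DB, D->CD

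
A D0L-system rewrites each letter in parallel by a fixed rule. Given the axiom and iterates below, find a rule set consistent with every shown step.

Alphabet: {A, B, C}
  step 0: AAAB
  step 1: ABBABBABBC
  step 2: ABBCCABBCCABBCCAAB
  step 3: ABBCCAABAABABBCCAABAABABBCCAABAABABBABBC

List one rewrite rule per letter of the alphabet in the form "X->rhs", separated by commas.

A->ABB, B->C, C->AAB

  step 2 ⇒ step 3: ABBCCABBCCABBCCAAB ⇒ ABB·C·C·AAB·AAB·ABB·C·C·AAB·AAB·ABB·C·C·AAB·AAB·ABB·ABB·C
    A ↦ ABB
    B ↦ C
    C ↦ AAB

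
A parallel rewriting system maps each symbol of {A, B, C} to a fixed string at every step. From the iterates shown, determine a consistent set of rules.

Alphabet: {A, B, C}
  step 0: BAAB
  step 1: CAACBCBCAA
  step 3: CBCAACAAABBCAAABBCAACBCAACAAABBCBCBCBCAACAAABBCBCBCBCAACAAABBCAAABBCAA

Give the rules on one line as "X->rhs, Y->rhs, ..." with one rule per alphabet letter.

A->CB, B->CAA, C->ABB

  step 0 ⇒ step 1: BAAB ⇒ CAA·CB·CB·CAA
    A ↦ CB
    B ↦ CAA
    C ↦ ABB  (constrained at step 1)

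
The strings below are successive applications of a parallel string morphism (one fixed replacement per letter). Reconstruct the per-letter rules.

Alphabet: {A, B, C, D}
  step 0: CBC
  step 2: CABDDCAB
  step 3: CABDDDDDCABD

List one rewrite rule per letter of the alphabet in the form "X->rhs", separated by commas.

A->B, B->D, C->CA, D->DD

  step 2 ⇒ step 3: CABDDCAB ⇒ CA·B·D·DD·DD·CA·B·D
    A ↦ B
    B ↦ D
    C ↦ CA
    D ↦ DD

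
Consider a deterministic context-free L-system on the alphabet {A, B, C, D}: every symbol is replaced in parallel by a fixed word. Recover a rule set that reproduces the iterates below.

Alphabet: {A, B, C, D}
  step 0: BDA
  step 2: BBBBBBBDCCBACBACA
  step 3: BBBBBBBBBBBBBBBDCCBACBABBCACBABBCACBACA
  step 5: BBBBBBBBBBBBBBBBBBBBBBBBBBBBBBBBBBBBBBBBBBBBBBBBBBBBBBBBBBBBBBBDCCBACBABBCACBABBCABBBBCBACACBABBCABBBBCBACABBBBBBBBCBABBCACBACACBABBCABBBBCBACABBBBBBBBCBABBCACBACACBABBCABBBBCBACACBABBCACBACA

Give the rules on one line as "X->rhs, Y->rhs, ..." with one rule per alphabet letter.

  step 2 ⇒ step 3: BBBBBBBDCCBACBACA ⇒ BB·BB·BB·BB·BB·BB·BB·BDC·CBA·CBA·BB·CA·CBA·BB·CA·CBA·CA
    A ↦ CA
    B ↦ BB
    C ↦ CBA
    D ↦ BDC

A->CA, B->BB, C->CBA, D->BDC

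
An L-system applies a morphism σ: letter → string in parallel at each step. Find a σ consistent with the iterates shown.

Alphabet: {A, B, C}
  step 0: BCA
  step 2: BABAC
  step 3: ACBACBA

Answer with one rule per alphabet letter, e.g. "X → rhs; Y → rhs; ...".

A->B, B->AC, C->A

  step 2 ⇒ step 3: BABAC ⇒ AC·B·AC·B·A
    A ↦ B
    B ↦ AC
    C ↦ A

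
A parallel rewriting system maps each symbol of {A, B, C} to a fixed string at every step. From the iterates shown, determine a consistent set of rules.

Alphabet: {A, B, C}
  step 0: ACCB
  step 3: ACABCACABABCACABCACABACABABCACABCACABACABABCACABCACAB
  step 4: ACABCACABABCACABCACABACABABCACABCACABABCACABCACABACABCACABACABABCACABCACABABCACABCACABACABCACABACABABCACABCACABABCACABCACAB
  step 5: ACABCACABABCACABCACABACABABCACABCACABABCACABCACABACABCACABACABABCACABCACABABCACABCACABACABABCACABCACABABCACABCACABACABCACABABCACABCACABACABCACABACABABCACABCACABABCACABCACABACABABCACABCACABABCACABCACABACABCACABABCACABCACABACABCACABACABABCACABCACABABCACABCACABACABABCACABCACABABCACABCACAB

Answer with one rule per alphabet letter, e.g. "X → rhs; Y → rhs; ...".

A->AC, B->AB, C->ABC

  step 4 ⇒ step 5: ACABCACABABCACABCACABACABABCACABCACABABCACABCACABACABCACABACABABCACABCACABABCACABCACABACABCACABACABABCACABCACABABCACABCACAB ⇒ AC·ABC·AC·AB·ABC·AC·ABC·AC·AB·AC·AB·ABC·AC·ABC·AC·AB·ABC·AC·ABC·AC·AB·AC·ABC·AC·AB·AC·AB·ABC·AC·ABC·AC·AB·ABC·AC·ABC·AC·AB·AC·AB·ABC·AC·ABC·AC·AB·ABC·AC·ABC·AC·AB·AC·ABC·AC·AB·ABC·AC·ABC·AC·AB·AC·ABC·AC·AB·AC·AB·ABC·AC·ABC·AC·AB·ABC·AC·ABC·AC·AB·AC·AB·ABC·AC·ABC·AC·AB·ABC·AC·ABC·AC·AB·AC·ABC·AC·AB·ABC·AC·ABC·AC·AB·AC·ABC·AC·AB·AC·AB·ABC·AC·ABC·AC·AB·ABC·AC·ABC·AC·AB·AC·AB·ABC·AC·ABC·AC·AB·ABC·AC·ABC·AC·AB
    A ↦ AC
    B ↦ AB
    C ↦ ABC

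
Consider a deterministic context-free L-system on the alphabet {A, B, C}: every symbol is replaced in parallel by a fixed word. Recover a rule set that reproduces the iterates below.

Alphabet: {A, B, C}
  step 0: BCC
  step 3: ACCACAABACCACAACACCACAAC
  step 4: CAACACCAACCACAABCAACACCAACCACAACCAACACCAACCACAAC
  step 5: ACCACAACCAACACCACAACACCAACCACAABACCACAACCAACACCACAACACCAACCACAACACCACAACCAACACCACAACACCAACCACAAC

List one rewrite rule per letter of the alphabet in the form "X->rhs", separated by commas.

A->CA, B->AB, C->AC

  step 4 ⇒ step 5: CAACACCAACCACAABCAACACCAACCACAACCAACACCAACCACAAC ⇒ AC·CA·CA·AC·CA·AC·AC·CA·CA·AC·AC·CA·AC·CA·CA·AB·AC·CA·CA·AC·CA·AC·AC·CA·CA·AC·AC·CA·AC·CA·CA·AC·AC·CA·CA·AC·CA·AC·AC·CA·CA·AC·AC·CA·AC·CA·CA·AC
    A ↦ CA
    B ↦ AB
    C ↦ AC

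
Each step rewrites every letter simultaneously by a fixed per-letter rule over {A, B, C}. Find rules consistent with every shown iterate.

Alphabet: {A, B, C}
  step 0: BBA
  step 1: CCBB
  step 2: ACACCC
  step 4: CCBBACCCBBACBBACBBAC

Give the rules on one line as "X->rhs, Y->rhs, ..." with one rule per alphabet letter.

A->BB, B->C, C->AC

  step 1 ⇒ step 2: CCBB ⇒ AC·AC·C·C
    B ↦ C
    C ↦ AC
  step 0 ⇒ step 1: BBA ⇒ C·C·BB
    A ↦ BB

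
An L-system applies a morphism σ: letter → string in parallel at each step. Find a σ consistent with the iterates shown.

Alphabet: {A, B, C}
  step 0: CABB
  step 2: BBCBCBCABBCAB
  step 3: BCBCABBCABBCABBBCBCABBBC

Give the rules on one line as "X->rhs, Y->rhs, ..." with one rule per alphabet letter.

  step 2 ⇒ step 3: BBCBCBCABBCAB ⇒ BC·BC·AB·BC·AB·BC·AB·B·BC·BC·AB·B·BC
    A ↦ B
    B ↦ BC
    C ↦ AB

A->B, B->BC, C->AB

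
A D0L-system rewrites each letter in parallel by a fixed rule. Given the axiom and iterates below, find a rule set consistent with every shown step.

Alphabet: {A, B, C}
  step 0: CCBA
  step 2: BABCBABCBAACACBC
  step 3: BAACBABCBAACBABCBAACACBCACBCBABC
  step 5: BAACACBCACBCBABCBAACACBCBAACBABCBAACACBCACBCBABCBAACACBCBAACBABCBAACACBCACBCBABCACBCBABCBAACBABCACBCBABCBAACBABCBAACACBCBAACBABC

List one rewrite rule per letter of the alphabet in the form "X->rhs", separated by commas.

A->AC, B->BA, C->BC

  step 2 ⇒ step 3: BABCBABCBAACACBC ⇒ BA·AC·BA·BC·BA·AC·BA·BC·BA·AC·AC·BC·AC·BC·BA·BC
    A ↦ AC
    B ↦ BA
    C ↦ BC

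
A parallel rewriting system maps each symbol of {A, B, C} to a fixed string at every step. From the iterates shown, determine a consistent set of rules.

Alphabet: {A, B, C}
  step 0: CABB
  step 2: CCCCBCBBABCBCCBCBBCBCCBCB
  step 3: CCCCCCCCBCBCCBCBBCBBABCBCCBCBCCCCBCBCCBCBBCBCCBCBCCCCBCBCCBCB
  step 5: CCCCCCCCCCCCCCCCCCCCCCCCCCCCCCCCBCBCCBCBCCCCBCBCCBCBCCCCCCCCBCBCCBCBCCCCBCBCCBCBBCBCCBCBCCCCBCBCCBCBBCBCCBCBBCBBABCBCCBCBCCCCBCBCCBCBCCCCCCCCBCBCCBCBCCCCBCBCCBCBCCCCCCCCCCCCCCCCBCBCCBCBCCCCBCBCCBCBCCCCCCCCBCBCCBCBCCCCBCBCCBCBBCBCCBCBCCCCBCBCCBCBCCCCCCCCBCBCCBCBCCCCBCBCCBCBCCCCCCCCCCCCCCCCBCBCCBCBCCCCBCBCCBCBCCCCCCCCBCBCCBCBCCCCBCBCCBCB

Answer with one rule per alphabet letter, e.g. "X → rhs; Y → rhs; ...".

  step 2 ⇒ step 3: CCCCBCBBABCBCCBCBBCBCCBCB ⇒ CC·CC·CC·CC·BCB·CC·BCB·BCB·BA·BCB·CC·BCB·CC·CC·BCB·CC·BCB·BCB·CC·BCB·CC·CC·BCB·CC·BCB
    A ↦ BA
    B ↦ BCB
    C ↦ CC

A->BA, B->BCB, C->CC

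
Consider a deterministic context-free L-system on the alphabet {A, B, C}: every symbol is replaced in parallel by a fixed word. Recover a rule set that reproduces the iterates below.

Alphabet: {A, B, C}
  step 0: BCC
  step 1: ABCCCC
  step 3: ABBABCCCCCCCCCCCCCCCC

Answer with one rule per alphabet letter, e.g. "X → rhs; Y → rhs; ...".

  step 0 ⇒ step 1: BCC ⇒ AB·CC·CC
    B ↦ AB
    C ↦ CC
    A ↦ B  (constrained at step 1)

A->B, B->AB, C->CC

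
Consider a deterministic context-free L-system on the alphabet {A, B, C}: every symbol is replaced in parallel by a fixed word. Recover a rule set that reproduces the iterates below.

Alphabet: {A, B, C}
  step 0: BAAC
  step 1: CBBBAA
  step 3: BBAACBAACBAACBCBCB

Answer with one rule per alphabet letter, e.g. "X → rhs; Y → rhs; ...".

A->B, B->CB, C->AA

  step 0 ⇒ step 1: BAAC ⇒ CB·B·B·AA
    A ↦ B
    B ↦ CB
    C ↦ AA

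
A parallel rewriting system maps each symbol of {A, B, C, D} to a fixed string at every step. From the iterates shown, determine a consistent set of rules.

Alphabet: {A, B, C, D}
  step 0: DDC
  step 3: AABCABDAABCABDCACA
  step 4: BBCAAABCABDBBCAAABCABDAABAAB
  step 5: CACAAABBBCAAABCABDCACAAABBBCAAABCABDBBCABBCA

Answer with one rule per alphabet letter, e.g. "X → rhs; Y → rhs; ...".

A->B, B->CA, C->AA, D->BD

  step 4 ⇒ step 5: BBCAAABCABDBBCAAABCABDAABAAB ⇒ CA·CA·AA·B·B·B·CA·AA·B·CA·BD·CA·CA·AA·B·B·B·CA·AA·B·CA·BD·B·B·CA·B·B·CA
    A ↦ B
    B ↦ CA
    C ↦ AA
    D ↦ BD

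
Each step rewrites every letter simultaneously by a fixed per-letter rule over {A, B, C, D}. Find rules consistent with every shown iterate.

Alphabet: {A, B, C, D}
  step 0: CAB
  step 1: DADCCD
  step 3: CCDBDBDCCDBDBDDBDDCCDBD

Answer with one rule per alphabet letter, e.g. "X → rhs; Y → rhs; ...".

A->D, B->CCD, C->DA, D->BD

  step 0 ⇒ step 1: CAB ⇒ DA·D·CCD
    A ↦ D
    B ↦ CCD
    C ↦ DA
    D ↦ BD  (constrained at step 1)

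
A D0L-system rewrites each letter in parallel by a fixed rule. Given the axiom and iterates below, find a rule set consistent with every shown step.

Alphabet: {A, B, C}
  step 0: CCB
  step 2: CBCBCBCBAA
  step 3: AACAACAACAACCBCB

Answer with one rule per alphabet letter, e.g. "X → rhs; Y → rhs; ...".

  step 2 ⇒ step 3: CBCBCBCBAA ⇒ AA·C·AA·C·AA·C·AA·C·CB·CB
    A ↦ CB
    B ↦ C
    C ↦ AA

A->CB, B->C, C->AA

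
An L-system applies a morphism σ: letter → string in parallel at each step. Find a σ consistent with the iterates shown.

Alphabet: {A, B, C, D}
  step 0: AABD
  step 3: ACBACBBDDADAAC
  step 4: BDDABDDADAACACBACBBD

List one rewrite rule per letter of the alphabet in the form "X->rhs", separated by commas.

A->B, B->DA, C->D, D->AC

  step 3 ⇒ step 4: ACBACBBDDADAAC ⇒ B·D·DA·B·D·DA·DA·AC·AC·B·AC·B·B·D
    A ↦ B
    B ↦ DA
    C ↦ D
    D ↦ AC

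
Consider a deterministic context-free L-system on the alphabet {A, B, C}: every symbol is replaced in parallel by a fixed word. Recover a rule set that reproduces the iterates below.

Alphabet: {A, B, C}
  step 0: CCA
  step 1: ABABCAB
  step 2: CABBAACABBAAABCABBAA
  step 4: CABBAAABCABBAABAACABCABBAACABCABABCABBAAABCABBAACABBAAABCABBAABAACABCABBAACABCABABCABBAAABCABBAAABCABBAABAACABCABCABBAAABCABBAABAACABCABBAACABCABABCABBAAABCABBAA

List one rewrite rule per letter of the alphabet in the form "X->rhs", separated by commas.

A->CAB, B->BAA, C->AB

  step 1 ⇒ step 2: ABABCAB ⇒ CAB·BAA·CAB·BAA·AB·CAB·BAA
    A ↦ CAB
    B ↦ BAA
    C ↦ AB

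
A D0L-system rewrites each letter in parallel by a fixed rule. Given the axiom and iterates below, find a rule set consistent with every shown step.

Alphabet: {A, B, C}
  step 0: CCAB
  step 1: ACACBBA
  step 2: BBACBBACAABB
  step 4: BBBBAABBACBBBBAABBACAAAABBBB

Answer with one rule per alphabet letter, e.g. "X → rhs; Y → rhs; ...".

A->BB, B->A, C->AC

  step 1 ⇒ step 2: ACACBBA ⇒ BB·AC·BB·AC·A·A·BB
    A ↦ BB
    B ↦ A
    C ↦ AC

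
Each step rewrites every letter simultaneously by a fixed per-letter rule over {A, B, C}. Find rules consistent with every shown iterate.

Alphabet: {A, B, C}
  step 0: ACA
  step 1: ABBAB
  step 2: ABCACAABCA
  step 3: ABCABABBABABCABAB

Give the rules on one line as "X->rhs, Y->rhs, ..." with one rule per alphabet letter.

A->AB, B->CA, C->B

  step 2 ⇒ step 3: ABCACAABCA ⇒ AB·CA·B·AB·B·AB·AB·CA·B·AB
    A ↦ AB
    B ↦ CA
    C ↦ B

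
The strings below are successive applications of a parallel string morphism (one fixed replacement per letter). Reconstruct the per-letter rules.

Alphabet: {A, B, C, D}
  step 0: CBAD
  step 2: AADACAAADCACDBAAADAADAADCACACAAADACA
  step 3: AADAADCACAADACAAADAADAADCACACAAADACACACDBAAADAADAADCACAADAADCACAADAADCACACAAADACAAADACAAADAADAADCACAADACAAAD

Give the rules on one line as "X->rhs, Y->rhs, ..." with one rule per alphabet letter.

A->AAD, B->DBA, C->ACA, D->CAC

  step 2 ⇒ step 3: AADACAAADCACDBAAADAADAADCACACAAADACA ⇒ AAD·AAD·CAC·AAD·ACA·AAD·AAD·AAD·CAC·ACA·AAD·ACA·CAC·DBA·AAD·AAD·AAD·CAC·AAD·AAD·CAC·AAD·AAD·CAC·ACA·AAD·ACA·AAD·ACA·AAD·AAD·AAD·CAC·AAD·ACA·AAD
    A ↦ AAD
    B ↦ DBA
    C ↦ ACA
    D ↦ CAC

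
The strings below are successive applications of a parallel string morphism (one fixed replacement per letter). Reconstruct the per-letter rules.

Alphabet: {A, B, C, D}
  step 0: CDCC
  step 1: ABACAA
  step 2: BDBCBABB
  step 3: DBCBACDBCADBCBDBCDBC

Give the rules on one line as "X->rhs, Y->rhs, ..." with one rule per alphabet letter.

  step 2 ⇒ step 3: BDBCBABB ⇒ DBC·BAC·DBC·A·DBC·B·DBC·DBC
    A ↦ B
    B ↦ DBC
    C ↦ A
    D ↦ BAC

A->B, B->DBC, C->A, D->BAC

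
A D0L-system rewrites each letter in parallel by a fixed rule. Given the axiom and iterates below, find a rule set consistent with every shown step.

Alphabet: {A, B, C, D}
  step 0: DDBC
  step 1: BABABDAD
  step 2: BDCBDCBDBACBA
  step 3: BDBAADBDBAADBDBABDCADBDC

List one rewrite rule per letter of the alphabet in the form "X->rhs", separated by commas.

A->C, B->BD, C->AD, D->BA

  step 2 ⇒ step 3: BDCBDCBDBACBA ⇒ BD·BA·AD·BD·BA·AD·BD·BA·BD·C·AD·BD·C
    A ↦ C
    B ↦ BD
    C ↦ AD
    D ↦ BA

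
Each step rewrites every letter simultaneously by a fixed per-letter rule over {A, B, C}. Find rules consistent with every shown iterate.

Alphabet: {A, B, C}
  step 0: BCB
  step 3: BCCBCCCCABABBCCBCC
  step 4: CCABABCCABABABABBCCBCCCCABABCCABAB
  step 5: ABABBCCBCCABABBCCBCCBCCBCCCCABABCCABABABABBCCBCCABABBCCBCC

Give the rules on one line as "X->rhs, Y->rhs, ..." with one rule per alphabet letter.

A->B, B->CC, C->AB

  step 4 ⇒ step 5: CCABABCCABABABABBCCBCCCCABABCCABAB ⇒ AB·AB·B·CC·B·CC·AB·AB·B·CC·B·CC·B·CC·B·CC·CC·AB·AB·CC·AB·AB·AB·AB·B·CC·B·CC·AB·AB·B·CC·B·CC
    A ↦ B
    B ↦ CC
    C ↦ AB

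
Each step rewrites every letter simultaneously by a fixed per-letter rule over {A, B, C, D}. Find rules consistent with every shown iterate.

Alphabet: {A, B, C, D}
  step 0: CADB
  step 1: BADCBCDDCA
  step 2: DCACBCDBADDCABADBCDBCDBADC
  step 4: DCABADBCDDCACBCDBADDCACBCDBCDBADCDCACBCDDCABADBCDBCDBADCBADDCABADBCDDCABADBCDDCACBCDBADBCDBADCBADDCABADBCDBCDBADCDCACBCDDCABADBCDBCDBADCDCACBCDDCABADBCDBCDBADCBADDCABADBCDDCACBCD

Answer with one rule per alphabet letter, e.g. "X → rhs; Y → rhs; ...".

  step 1 ⇒ step 2: BADCBCDDCA ⇒ DCA·C·BCD·BAD·DCA·BAD·BCD·BCD·BAD·C
    A ↦ C
    B ↦ DCA
    C ↦ BAD
    D ↦ BCD

A->C, B->DCA, C->BAD, D->BCD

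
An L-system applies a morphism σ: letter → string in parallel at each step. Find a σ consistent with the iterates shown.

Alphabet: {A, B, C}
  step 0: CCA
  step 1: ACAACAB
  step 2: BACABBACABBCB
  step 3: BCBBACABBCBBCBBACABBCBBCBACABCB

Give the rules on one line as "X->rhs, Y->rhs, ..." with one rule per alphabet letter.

  step 2 ⇒ step 3: BACABBACABBCB ⇒ BCB·B·ACA·B·BCB·BCB·B·ACA·B·BCB·BCB·ACA·BCB
    A ↦ B
    B ↦ BCB
    C ↦ ACA

A->B, B->BCB, C->ACA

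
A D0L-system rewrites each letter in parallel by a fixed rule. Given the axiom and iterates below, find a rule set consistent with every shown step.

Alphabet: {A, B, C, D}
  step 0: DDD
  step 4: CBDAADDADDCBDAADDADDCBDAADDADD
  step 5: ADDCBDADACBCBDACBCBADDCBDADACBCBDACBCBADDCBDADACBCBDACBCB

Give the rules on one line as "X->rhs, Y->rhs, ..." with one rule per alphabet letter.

  step 4 ⇒ step 5: CBDAADDADDCBDAADDADDCBDAADDADD ⇒ A·DD·CB·DA·DA·CB·CB·DA·CB·CB·A·DD·CB·DA·DA·CB·CB·DA·CB·CB·A·DD·CB·DA·DA·CB·CB·DA·CB·CB
    A ↦ DA
    B ↦ DD
    C ↦ A
    D ↦ CB

A->DA, B->DD, C->A, D->CB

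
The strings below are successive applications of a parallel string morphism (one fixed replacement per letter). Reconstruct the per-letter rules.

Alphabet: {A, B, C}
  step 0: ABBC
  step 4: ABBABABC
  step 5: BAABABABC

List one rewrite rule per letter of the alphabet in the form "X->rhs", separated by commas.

A->B, B->A, C->BC

  step 4 ⇒ step 5: ABBABABC ⇒ B·A·A·B·A·B·A·BC
    A ↦ B
    B ↦ A
    C ↦ BC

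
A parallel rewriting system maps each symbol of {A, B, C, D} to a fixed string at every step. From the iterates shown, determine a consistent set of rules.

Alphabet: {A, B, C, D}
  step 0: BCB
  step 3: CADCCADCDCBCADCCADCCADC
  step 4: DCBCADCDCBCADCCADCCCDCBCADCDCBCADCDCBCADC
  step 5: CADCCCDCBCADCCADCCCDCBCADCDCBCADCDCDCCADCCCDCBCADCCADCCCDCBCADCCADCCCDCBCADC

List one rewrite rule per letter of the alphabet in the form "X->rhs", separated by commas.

A->B, B->CC, C->DC, D->CA

  step 4 ⇒ step 5: DCBCADCDCBCADCCADCCCDCBCADCDCBCADCDCBCADC ⇒ CA·DC·CC·DC·B·CA·DC·CA·DC·CC·DC·B·CA·DC·DC·B·CA·DC·DC·DC·CA·DC·CC·DC·B·CA·DC·CA·DC·CC·DC·B·CA·DC·CA·DC·CC·DC·B·CA·DC
    A ↦ B
    B ↦ CC
    C ↦ DC
    D ↦ CA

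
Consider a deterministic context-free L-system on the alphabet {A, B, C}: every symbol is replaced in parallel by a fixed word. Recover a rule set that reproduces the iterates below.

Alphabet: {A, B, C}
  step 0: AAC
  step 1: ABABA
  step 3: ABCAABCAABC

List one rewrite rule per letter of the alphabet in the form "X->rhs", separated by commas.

A->AB, B->C, C->A

  step 0 ⇒ step 1: AAC ⇒ AB·AB·A
    A ↦ AB
    C ↦ A
    B ↦ C  (constrained at step 1)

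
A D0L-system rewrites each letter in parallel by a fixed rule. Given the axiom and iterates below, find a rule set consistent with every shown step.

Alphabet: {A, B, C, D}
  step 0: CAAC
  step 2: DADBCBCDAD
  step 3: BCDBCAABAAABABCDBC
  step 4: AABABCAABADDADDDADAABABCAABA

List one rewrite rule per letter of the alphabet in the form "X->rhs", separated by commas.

  step 3 ⇒ step 4: BCDBCAABAAABABCDBC ⇒ A·ABA·BC·A·ABA·D·D·A·D·D·D·A·D·A·ABA·BC·A·ABA
    A ↦ D
    B ↦ A
    C ↦ ABA
    D ↦ BC

A->D, B->A, C->ABA, D->BC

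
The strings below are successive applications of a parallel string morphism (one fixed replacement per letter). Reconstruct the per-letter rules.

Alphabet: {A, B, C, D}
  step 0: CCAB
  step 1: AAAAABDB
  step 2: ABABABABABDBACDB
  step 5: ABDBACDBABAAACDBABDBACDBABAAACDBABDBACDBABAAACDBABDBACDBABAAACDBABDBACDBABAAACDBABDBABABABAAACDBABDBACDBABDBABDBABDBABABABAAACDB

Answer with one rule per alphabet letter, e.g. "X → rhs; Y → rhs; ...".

  step 1 ⇒ step 2: AAAAABDB ⇒ AB·AB·AB·AB·AB·DB·AC·DB
    A ↦ AB
    B ↦ DB
    D ↦ AC
  step 0 ⇒ step 1: CCAB ⇒ AA·AA·AB·DB
    C ↦ AA

A->AB, B->DB, C->AA, D->AC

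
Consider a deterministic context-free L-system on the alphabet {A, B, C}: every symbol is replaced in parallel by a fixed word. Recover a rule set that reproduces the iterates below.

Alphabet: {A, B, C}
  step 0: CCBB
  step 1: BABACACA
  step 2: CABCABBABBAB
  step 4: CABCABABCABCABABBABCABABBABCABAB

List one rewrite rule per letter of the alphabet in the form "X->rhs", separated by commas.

  step 1 ⇒ step 2: BABACACA ⇒ CA·B·CA·B·BA·B·BA·B
    A ↦ B
    B ↦ CA
    C ↦ BA

A->B, B->CA, C->BA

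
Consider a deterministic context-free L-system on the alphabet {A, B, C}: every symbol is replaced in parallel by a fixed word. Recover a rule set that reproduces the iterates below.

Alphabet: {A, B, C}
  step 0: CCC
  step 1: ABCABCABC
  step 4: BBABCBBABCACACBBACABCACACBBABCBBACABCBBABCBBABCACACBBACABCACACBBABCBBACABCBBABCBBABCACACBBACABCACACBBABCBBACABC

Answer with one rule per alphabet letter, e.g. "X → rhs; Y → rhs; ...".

  step 0 ⇒ step 1: CCC ⇒ ABC·ABC·ABC
    C ↦ ABC
    A ↦ BB  (constrained at step 1)
    B ↦ AC  (constrained at step 1)

A->BB, B->AC, C->ABC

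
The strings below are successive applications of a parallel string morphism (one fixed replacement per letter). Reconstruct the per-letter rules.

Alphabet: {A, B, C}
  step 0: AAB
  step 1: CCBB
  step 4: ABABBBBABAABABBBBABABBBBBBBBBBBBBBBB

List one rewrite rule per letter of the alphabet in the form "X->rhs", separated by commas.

  step 0 ⇒ step 1: AAB ⇒ C·C·BB
    A ↦ C
    B ↦ BB
    C ↦ ABA  (constrained at step 1)

A->C, B->BB, C->ABA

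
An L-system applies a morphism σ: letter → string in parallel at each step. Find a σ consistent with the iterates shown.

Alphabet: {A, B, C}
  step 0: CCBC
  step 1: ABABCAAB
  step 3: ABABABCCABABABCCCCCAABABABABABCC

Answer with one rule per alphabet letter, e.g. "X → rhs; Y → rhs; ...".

  step 0 ⇒ step 1: CCBC ⇒ AB·AB·CA·AB
    B ↦ CA
    C ↦ AB
    A ↦ CC  (constrained at step 1)

A->CC, B->CA, C->AB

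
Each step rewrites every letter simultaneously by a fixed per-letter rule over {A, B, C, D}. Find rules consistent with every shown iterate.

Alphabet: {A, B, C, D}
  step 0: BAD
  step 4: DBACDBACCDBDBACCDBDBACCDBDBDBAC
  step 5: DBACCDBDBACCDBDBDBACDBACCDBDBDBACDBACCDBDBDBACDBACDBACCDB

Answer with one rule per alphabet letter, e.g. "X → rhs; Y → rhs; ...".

  step 4 ⇒ step 5: DBACDBACCDBDBACCDBDBACCDBDBDBAC ⇒ DB·AC·C·DB·DB·AC·C·DB·DB·DB·AC·DB·AC·C·DB·DB·DB·AC·DB·AC·C·DB·DB·DB·AC·DB·AC·DB·AC·C·DB
    A ↦ C
    B ↦ AC
    C ↦ DB
    D ↦ DB

A->C, B->AC, C->DB, D->DB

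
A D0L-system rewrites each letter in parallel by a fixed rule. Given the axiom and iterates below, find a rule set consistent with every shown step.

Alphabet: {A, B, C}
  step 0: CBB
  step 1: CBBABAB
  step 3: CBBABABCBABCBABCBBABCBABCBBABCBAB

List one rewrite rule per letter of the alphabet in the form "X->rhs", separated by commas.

A->CB, B->AB, C->CBB

  step 0 ⇒ step 1: CBB ⇒ CBB·AB·AB
    B ↦ AB
    C ↦ CBB
    A ↦ CB  (constrained at step 1)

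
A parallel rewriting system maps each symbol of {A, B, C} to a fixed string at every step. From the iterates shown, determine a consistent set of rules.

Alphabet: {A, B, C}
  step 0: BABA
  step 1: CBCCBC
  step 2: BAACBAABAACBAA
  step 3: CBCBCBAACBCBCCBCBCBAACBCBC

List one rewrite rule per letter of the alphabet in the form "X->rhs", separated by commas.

A->BC, B->C, C->BAA

  step 2 ⇒ step 3: BAACBAABAACBAA ⇒ C·BC·BC·BAA·C·BC·BC·C·BC·BC·BAA·C·BC·BC
    A ↦ BC
    B ↦ C
    C ↦ BAA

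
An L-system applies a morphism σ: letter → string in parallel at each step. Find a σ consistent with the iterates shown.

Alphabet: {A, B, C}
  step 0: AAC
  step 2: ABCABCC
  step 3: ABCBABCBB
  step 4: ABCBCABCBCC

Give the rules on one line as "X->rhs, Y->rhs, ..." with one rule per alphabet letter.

A->AB, B->C, C->B

  step 3 ⇒ step 4: ABCBABCBB ⇒ AB·C·B·C·AB·C·B·C·C
    A ↦ AB
    B ↦ C
    C ↦ B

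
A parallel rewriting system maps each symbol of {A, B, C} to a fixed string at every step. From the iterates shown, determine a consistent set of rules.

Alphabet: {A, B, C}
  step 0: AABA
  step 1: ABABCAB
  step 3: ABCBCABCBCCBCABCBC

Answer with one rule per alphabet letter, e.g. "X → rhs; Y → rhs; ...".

  step 0 ⇒ step 1: AABA ⇒ AB·AB·C·AB
    A ↦ AB
    B ↦ C
    C ↦ BC  (constrained at step 1)

A->AB, B->C, C->BC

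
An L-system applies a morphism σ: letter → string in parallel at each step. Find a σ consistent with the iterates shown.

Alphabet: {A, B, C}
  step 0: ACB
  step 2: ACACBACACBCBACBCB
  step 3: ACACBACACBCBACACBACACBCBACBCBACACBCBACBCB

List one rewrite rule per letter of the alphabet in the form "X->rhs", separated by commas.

A->AC, B->CB, C->ACB

  step 2 ⇒ step 3: ACACBACACBCBACBCB ⇒ AC·ACB·AC·ACB·CB·AC·ACB·AC·ACB·CB·ACB·CB·AC·ACB·CB·ACB·CB
    A ↦ AC
    B ↦ CB
    C ↦ ACB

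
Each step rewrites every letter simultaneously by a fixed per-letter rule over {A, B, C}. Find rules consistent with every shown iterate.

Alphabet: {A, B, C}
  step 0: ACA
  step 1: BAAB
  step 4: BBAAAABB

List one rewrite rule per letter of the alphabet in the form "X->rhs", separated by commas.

A->B, B->C, C->AA

  step 0 ⇒ step 1: ACA ⇒ B·AA·B
    A ↦ B
    C ↦ AA
    B ↦ C  (constrained at step 1)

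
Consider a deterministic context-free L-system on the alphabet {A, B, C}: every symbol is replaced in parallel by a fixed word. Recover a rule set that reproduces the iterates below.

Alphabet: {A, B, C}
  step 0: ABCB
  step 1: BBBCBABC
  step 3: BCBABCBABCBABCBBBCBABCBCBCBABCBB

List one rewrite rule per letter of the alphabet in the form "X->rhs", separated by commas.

A->BB, B->BC, C->BA

  step 0 ⇒ step 1: ABCB ⇒ BB·BC·BA·BC
    A ↦ BB
    B ↦ BC
    C ↦ BA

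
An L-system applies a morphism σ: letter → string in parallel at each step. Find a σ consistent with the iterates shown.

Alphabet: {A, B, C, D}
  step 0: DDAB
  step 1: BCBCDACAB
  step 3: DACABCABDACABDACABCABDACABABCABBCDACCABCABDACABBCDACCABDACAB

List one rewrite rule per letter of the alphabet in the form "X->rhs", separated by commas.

A->DAC, B->AB, C->CAB, D->BC

  step 0 ⇒ step 1: DDAB ⇒ BC·BC·DAC·AB
    A ↦ DAC
    B ↦ AB
    D ↦ BC
    C ↦ CAB  (constrained at step 1)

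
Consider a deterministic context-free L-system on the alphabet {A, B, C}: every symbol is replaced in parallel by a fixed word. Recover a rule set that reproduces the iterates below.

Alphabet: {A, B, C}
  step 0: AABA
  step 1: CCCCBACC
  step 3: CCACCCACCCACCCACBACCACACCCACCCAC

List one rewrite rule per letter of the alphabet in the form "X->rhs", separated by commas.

  step 0 ⇒ step 1: AABA ⇒ CC·CC·BA·CC
    A ↦ CC
    B ↦ BA
    C ↦ AC  (constrained at step 1)

A->CC, B->BA, C->AC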